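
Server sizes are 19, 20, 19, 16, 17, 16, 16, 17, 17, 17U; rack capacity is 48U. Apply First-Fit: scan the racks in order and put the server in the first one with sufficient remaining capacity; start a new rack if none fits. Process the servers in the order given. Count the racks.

5

19U → rack 1 (remaining 29U)
20U → rack 1 (remaining 9U)
19U → rack 2 (remaining 29U)
16U → rack 2 (remaining 13U)
17U → rack 3 (remaining 31U)
16U → rack 3 (remaining 15U)
16U → rack 4 (remaining 32U)
17U → rack 4 (remaining 15U)
17U → rack 5 (remaining 31U)
17U → rack 5 (remaining 14U)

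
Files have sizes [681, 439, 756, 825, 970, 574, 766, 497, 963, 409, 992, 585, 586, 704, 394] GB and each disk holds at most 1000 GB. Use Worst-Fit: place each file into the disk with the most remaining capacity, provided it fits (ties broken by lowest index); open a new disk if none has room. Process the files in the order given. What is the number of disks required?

disk 1: place 681 GB, 319 GB left
disk 2: place 439 GB, 561 GB left
disk 3: place 756 GB, 244 GB left
disk 4: place 825 GB, 175 GB left
disk 5: place 970 GB, 30 GB left
disk 6: place 574 GB, 426 GB left
disk 7: place 766 GB, 234 GB left
disk 2: place 497 GB, 64 GB left
disk 8: place 963 GB, 37 GB left
disk 6: place 409 GB, 17 GB left
disk 9: place 992 GB, 8 GB left
disk 10: place 585 GB, 415 GB left
disk 11: place 586 GB, 414 GB left
disk 12: place 704 GB, 296 GB left
disk 10: place 394 GB, 21 GB left
Final disks: [681] [439,497] [756] [825] [970] [574,409] [766] [963] [992] [585,394] [586] [704].

12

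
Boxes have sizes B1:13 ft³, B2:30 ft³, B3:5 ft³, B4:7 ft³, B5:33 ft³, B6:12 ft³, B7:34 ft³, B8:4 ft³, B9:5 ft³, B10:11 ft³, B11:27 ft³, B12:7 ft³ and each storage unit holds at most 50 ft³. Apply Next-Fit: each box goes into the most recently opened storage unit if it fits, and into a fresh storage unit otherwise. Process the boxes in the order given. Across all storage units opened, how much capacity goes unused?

12

Put B1 (13 ft³) in storage unit 1; 37 ft³ remain.
Put B2 (30 ft³) in storage unit 1; 7 ft³ remain.
Put B3 (5 ft³) in storage unit 1; 2 ft³ remain.
Put B4 (7 ft³) in storage unit 2; 43 ft³ remain.
Put B5 (33 ft³) in storage unit 2; 10 ft³ remain.
Put B6 (12 ft³) in storage unit 3; 38 ft³ remain.
Put B7 (34 ft³) in storage unit 3; 4 ft³ remain.
Put B8 (4 ft³) in storage unit 3; 0 ft³ remain.
Put B9 (5 ft³) in storage unit 4; 45 ft³ remain.
Put B10 (11 ft³) in storage unit 4; 34 ft³ remain.
Put B11 (27 ft³) in storage unit 4; 7 ft³ remain.
Put B12 (7 ft³) in storage unit 4; 0 ft³ remain.
4 storage units × 50 ft³ = 200 ft³; used 188 ft³; unused 12 ft³.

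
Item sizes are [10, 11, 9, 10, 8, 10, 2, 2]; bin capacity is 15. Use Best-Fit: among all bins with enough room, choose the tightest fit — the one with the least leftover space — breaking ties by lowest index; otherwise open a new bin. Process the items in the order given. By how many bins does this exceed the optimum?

Best-Fit: [10] [11,2,2] [9] [10] [8] [10] → 6 bins.
6 items exceed 7.5 (half the capacity), and no two of those can share a bin, so at least 6 bins are needed.
So 6 is already optimal.

0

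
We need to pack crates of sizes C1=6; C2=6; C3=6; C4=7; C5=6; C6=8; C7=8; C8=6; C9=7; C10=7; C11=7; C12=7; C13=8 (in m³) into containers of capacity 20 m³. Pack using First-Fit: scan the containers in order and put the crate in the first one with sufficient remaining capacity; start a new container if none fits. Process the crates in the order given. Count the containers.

container 1: place C1 (6 m³), 14 m³ left
container 1: place C2 (6 m³), 8 m³ left
container 1: place C3 (6 m³), 2 m³ left
container 2: place C4 (7 m³), 13 m³ left
container 2: place C5 (6 m³), 7 m³ left
container 3: place C6 (8 m³), 12 m³ left
container 3: place C7 (8 m³), 4 m³ left
container 2: place C8 (6 m³), 1 m³ left
container 4: place C9 (7 m³), 13 m³ left
container 4: place C10 (7 m³), 6 m³ left
container 5: place C11 (7 m³), 13 m³ left
container 5: place C12 (7 m³), 6 m³ left
container 6: place C13 (8 m³), 12 m³ left
Final containers: [6,6,6] [7,6,6] [8,8] [7,7] [7,7] [8].

6 containers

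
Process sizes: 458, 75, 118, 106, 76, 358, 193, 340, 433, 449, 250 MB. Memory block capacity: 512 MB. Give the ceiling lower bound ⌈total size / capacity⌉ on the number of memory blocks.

Total size = 458 + 75 + 118 + 106 + 76 + 358 + 193 + 340 + 433 + 449 + 250 = 2856 MB.
⌈2856 / 512⌉ = 6.

6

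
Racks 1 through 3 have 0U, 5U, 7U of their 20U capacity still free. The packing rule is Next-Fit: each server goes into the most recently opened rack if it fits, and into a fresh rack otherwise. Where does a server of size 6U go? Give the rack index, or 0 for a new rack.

Next-Fit only looks at rack 3, which has 7U free.
6U fits there.

3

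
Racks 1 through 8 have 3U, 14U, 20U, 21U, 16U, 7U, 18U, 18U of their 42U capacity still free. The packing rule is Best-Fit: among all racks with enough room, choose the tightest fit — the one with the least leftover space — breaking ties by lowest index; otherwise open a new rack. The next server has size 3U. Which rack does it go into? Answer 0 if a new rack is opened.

1

Racks with room: rack 1 (3U), rack 2 (14U), rack 3 (20U), rack 4 (21U), rack 5 (16U), rack 6 (7U), rack 7 (18U), rack 8 (18U).
Tightest fit is rack 1 with 3U free.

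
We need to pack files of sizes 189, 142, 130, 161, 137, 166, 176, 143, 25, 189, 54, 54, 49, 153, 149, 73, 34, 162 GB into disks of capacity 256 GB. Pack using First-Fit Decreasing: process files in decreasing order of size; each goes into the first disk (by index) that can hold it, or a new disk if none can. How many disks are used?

12 disks

Sorted descending: 189, 189, 176, 166, 162, 161, 153, 149, 143, 142, 137, 130, 73, 54, 54, 49, 34, 25.
disk 1: place 189 GB, 67 GB left
disk 2: place 189 GB, 67 GB left
disk 3: place 176 GB, 80 GB left
disk 4: place 166 GB, 90 GB left
disk 5: place 162 GB, 94 GB left
disk 6: place 161 GB, 95 GB left
disk 7: place 153 GB, 103 GB left
disk 8: place 149 GB, 107 GB left
disk 9: place 143 GB, 113 GB left
disk 10: place 142 GB, 114 GB left
disk 11: place 137 GB, 119 GB left
disk 12: place 130 GB, 126 GB left
disk 3: place 73 GB, 7 GB left
disk 1: place 54 GB, 13 GB left
disk 2: place 54 GB, 13 GB left
disk 4: place 49 GB, 41 GB left
disk 4: place 34 GB, 7 GB left
disk 5: place 25 GB, 69 GB left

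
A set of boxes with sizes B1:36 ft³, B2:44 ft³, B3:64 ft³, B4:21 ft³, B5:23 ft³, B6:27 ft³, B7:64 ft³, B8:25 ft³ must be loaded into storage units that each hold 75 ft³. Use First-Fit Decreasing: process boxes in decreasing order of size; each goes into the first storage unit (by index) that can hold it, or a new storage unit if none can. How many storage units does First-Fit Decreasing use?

5 storage units

Sorted descending: 64, 64, 44, 36, 27, 25, 23, 21.
Put 64 ft³ in storage unit 1; 11 ft³ remain.
Put 64 ft³ in storage unit 2; 11 ft³ remain.
Put 44 ft³ in storage unit 3; 31 ft³ remain.
Put 36 ft³ in storage unit 4; 39 ft³ remain.
Put 27 ft³ in storage unit 3; 4 ft³ remain.
Put 25 ft³ in storage unit 4; 14 ft³ remain.
Put 23 ft³ in storage unit 5; 52 ft³ remain.
Put 21 ft³ in storage unit 5; 31 ft³ remain.
Final storage units: [64] [64] [44,27] [36,25] [23,21].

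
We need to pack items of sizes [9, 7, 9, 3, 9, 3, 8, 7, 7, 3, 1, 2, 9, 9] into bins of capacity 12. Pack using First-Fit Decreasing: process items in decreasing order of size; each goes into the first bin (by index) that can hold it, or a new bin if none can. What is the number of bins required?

Sorted descending: 9, 9, 9, 9, 9, 8, 7, 7, 7, 3, 3, 3, 2, 1.
9 → bin 1 (remaining 3)
9 → bin 2 (remaining 3)
9 → bin 3 (remaining 3)
9 → bin 4 (remaining 3)
9 → bin 5 (remaining 3)
8 → bin 6 (remaining 4)
7 → bin 7 (remaining 5)
7 → bin 8 (remaining 5)
7 → bin 9 (remaining 5)
3 → bin 1 (remaining 0)
3 → bin 2 (remaining 0)
3 → bin 3 (remaining 0)
2 → bin 4 (remaining 1)
1 → bin 4 (remaining 0)

9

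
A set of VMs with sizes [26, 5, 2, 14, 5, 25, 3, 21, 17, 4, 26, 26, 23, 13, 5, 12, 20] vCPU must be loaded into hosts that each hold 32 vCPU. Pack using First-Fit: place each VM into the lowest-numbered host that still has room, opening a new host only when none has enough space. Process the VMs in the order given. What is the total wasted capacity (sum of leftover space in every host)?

41

26 vCPU → host 1 (remaining 6 vCPU)
5 vCPU → host 1 (remaining 1 vCPU)
2 vCPU → host 2 (remaining 30 vCPU)
14 vCPU → host 2 (remaining 16 vCPU)
5 vCPU → host 2 (remaining 11 vCPU)
25 vCPU → host 3 (remaining 7 vCPU)
3 vCPU → host 2 (remaining 8 vCPU)
21 vCPU → host 4 (remaining 11 vCPU)
17 vCPU → host 5 (remaining 15 vCPU)
4 vCPU → host 2 (remaining 4 vCPU)
26 vCPU → host 6 (remaining 6 vCPU)
26 vCPU → host 7 (remaining 6 vCPU)
23 vCPU → host 8 (remaining 9 vCPU)
13 vCPU → host 5 (remaining 2 vCPU)
5 vCPU → host 3 (remaining 2 vCPU)
12 vCPU → host 9 (remaining 20 vCPU)
20 vCPU → host 9 (remaining 0 vCPU)
9 hosts × 32 vCPU = 288 vCPU; used 247 vCPU; unused 41 vCPU.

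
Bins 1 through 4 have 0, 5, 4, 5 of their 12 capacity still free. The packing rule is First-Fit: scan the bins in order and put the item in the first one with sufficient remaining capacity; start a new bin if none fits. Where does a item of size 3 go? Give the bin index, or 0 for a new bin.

2

Bins with room: bin 2 (5), bin 3 (4), bin 4 (5).
The first with room is bin 2.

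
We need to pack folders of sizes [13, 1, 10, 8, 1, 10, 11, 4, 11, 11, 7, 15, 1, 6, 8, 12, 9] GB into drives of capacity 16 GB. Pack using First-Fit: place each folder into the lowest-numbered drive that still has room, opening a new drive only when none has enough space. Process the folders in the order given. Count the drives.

11

Put 13 GB in drive 1; 3 GB remain.
Put 1 GB in drive 1; 2 GB remain.
Put 10 GB in drive 2; 6 GB remain.
Put 8 GB in drive 3; 8 GB remain.
Put 1 GB in drive 1; 1 GB remain.
Put 10 GB in drive 4; 6 GB remain.
Put 11 GB in drive 5; 5 GB remain.
Put 4 GB in drive 2; 2 GB remain.
Put 11 GB in drive 6; 5 GB remain.
Put 11 GB in drive 7; 5 GB remain.
Put 7 GB in drive 3; 1 GB remain.
Put 15 GB in drive 8; 1 GB remain.
Put 1 GB in drive 1; 0 GB remain.
Put 6 GB in drive 4; 0 GB remain.
Put 8 GB in drive 9; 8 GB remain.
Put 12 GB in drive 10; 4 GB remain.
Put 9 GB in drive 11; 7 GB remain.
Final drives: [13,1,1,1] [10,4] [8,7] [10,6] [11] [11] [11] [15] [8] [12] [9].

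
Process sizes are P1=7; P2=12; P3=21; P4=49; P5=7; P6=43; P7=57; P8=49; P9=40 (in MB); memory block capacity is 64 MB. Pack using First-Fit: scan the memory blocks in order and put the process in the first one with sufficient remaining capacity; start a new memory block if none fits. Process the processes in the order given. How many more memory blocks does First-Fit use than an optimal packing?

1

First-Fit: [7,12,21,7] [49] [43] [57] [49] [40] → 6 memory blocks.
Total size 285 MB; any packing needs at least ⌈285/64⌉ = 5 memory blocks.
An optimal packing achieves that bound: [57,7] [49,12] [49,7] [43,21] [40] → 5 memory blocks.
Excess: 6 − 5 = 1.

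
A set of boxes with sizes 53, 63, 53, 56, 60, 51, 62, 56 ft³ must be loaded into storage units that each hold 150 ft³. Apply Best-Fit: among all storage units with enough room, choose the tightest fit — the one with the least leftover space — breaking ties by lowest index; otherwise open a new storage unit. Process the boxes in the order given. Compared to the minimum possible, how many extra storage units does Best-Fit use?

Best-Fit: [53,63] [53,56] [60,51] [62,56] → 4 storage units.
Total size 454 ft³; any packing needs at least ⌈454/150⌉ = 4 storage units.
So 4 is already optimal.

0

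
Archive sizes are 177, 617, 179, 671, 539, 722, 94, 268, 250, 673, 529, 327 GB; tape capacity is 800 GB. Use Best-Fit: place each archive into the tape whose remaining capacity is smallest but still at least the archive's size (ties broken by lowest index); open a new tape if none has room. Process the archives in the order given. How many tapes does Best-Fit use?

8 tapes

tape 1: place 177 GB, 623 GB left
tape 1: place 617 GB, 6 GB left
tape 2: place 179 GB, 621 GB left
tape 3: place 671 GB, 129 GB left
tape 2: place 539 GB, 82 GB left
tape 4: place 722 GB, 78 GB left
tape 3: place 94 GB, 35 GB left
tape 5: place 268 GB, 532 GB left
tape 5: place 250 GB, 282 GB left
tape 6: place 673 GB, 127 GB left
tape 7: place 529 GB, 271 GB left
tape 8: place 327 GB, 473 GB left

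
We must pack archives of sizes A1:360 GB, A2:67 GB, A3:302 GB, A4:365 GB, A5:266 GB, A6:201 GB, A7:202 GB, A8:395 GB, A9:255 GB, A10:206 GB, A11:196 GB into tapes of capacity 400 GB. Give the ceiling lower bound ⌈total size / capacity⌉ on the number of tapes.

8 tapes

Total size = 360 + 67 + 302 + 365 + 266 + 201 + 202 + 395 + 255 + 206 + 196 = 2815 GB.
⌈2815 / 400⌉ = 8.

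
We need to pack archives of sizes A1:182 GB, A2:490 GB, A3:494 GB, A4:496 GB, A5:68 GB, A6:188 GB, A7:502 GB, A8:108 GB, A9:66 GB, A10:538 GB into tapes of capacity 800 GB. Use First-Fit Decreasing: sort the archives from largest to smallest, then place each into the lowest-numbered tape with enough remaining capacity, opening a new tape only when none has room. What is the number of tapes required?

5

Sorted descending: 538, 502, 496, 494, 490, 188, 182, 108, 68, 66.
Put 538 GB in tape 1; 262 GB remain.
Put 502 GB in tape 2; 298 GB remain.
Put 496 GB in tape 3; 304 GB remain.
Put 494 GB in tape 4; 306 GB remain.
Put 490 GB in tape 5; 310 GB remain.
Put 188 GB in tape 1; 74 GB remain.
Put 182 GB in tape 2; 116 GB remain.
Put 108 GB in tape 2; 8 GB remain.
Put 68 GB in tape 1; 6 GB remain.
Put 66 GB in tape 3; 238 GB remain.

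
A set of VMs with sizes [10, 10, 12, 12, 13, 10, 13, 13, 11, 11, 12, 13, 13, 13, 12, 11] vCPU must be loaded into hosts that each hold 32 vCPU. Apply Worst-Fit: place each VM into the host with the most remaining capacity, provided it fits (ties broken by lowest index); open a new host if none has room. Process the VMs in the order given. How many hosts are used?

Put 10 vCPU in host 1; 22 vCPU remain.
Put 10 vCPU in host 1; 12 vCPU remain.
Put 12 vCPU in host 1; 0 vCPU remain.
Put 12 vCPU in host 2; 20 vCPU remain.
Put 13 vCPU in host 2; 7 vCPU remain.
Put 10 vCPU in host 3; 22 vCPU remain.
Put 13 vCPU in host 3; 9 vCPU remain.
Put 13 vCPU in host 4; 19 vCPU remain.
Put 11 vCPU in host 4; 8 vCPU remain.
Put 11 vCPU in host 5; 21 vCPU remain.
Put 12 vCPU in host 5; 9 vCPU remain.
Put 13 vCPU in host 6; 19 vCPU remain.
Put 13 vCPU in host 6; 6 vCPU remain.
Put 13 vCPU in host 7; 19 vCPU remain.
Put 12 vCPU in host 7; 7 vCPU remain.
Put 11 vCPU in host 8; 21 vCPU remain.
Final hosts: [10,10,12] [12,13] [10,13] [13,11] [11,12] [13,13] [13,12] [11].

8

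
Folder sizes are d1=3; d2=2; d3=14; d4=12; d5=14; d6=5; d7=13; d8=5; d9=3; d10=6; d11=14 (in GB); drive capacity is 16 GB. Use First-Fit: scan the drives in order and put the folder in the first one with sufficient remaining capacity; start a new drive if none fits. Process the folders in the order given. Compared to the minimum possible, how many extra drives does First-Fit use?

1

First-Fit: [3,2,5,5] [14] [12,3] [14] [13] [6] [14] → 7 drives.
Total size 91 GB; any packing needs at least ⌈91/16⌉ = 6 drives.
An optimal packing achieves that bound: [14,2] [14] [14] [13,3] [12,3] [6,5,5] → 6 drives.
Excess: 7 − 6 = 1.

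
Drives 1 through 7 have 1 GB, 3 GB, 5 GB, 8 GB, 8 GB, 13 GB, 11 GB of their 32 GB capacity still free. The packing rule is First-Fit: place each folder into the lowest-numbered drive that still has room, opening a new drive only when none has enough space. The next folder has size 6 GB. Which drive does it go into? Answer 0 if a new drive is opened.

4

Drives with room: drive 4 (8 GB), drive 5 (8 GB), drive 6 (13 GB), drive 7 (11 GB).
The first with room is drive 4.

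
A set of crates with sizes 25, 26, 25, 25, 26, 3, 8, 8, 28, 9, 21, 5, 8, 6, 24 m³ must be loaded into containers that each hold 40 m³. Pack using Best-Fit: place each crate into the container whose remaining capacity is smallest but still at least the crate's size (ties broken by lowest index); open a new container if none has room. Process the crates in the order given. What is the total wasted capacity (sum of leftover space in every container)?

73

container 1: place 25 m³, 15 m³ left
container 2: place 26 m³, 14 m³ left
container 3: place 25 m³, 15 m³ left
container 4: place 25 m³, 15 m³ left
container 5: place 26 m³, 14 m³ left
container 2: place 3 m³, 11 m³ left
container 2: place 8 m³, 3 m³ left
container 5: place 8 m³, 6 m³ left
container 6: place 28 m³, 12 m³ left
container 6: place 9 m³, 3 m³ left
container 7: place 21 m³, 19 m³ left
container 5: place 5 m³, 1 m³ left
container 1: place 8 m³, 7 m³ left
container 1: place 6 m³, 1 m³ left
container 8: place 24 m³, 16 m³ left
8 containers × 40 m³ = 320 m³; used 247 m³; unused 73 m³.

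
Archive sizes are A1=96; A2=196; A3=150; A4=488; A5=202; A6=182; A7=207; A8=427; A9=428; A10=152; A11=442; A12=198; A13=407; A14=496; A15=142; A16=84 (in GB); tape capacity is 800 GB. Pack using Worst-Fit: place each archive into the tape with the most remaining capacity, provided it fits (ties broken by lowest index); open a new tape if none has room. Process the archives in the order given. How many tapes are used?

A1 (96 GB) → tape 1 (remaining 704 GB)
A2 (196 GB) → tape 1 (remaining 508 GB)
A3 (150 GB) → tape 1 (remaining 358 GB)
A4 (488 GB) → tape 2 (remaining 312 GB)
A5 (202 GB) → tape 1 (remaining 156 GB)
A6 (182 GB) → tape 2 (remaining 130 GB)
A7 (207 GB) → tape 3 (remaining 593 GB)
A8 (427 GB) → tape 3 (remaining 166 GB)
A9 (428 GB) → tape 4 (remaining 372 GB)
A10 (152 GB) → tape 4 (remaining 220 GB)
A11 (442 GB) → tape 5 (remaining 358 GB)
A12 (198 GB) → tape 5 (remaining 160 GB)
A13 (407 GB) → tape 6 (remaining 393 GB)
A14 (496 GB) → tape 7 (remaining 304 GB)
A15 (142 GB) → tape 6 (remaining 251 GB)
A16 (84 GB) → tape 7 (remaining 220 GB)

7 tapes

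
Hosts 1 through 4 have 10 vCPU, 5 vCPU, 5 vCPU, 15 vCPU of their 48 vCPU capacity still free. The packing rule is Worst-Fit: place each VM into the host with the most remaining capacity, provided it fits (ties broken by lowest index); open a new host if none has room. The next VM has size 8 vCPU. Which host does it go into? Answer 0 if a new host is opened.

Hosts with room: host 1 (10 vCPU), host 4 (15 vCPU).
Most room is host 4 with 15 vCPU free.

4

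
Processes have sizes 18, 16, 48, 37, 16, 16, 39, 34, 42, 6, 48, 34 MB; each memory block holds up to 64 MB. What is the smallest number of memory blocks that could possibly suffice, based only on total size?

6 memory blocks

Total size = 18 + 16 + 48 + 37 + 16 + 16 + 39 + 34 + 42 + 6 + 48 + 34 = 354 MB.
⌈354 / 64⌉ = 6.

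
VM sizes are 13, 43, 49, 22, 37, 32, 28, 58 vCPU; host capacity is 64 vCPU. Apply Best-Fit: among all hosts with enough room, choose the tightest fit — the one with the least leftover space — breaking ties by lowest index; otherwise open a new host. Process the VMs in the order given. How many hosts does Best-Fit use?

5 hosts

Put 13 vCPU in host 1; 51 vCPU remain.
Put 43 vCPU in host 1; 8 vCPU remain.
Put 49 vCPU in host 2; 15 vCPU remain.
Put 22 vCPU in host 3; 42 vCPU remain.
Put 37 vCPU in host 3; 5 vCPU remain.
Put 32 vCPU in host 4; 32 vCPU remain.
Put 28 vCPU in host 4; 4 vCPU remain.
Put 58 vCPU in host 5; 6 vCPU remain.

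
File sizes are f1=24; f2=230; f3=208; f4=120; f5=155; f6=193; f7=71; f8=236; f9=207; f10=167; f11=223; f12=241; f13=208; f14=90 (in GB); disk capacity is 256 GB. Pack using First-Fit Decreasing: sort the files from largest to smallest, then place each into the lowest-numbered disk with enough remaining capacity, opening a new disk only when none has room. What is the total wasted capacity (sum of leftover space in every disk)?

Sorted descending: 241, 236, 230, 223, 208, 208, 207, 193, 167, 155, 120, 90, 71, 24.
241 GB → disk 1 (remaining 15 GB)
236 GB → disk 2 (remaining 20 GB)
230 GB → disk 3 (remaining 26 GB)
223 GB → disk 4 (remaining 33 GB)
208 GB → disk 5 (remaining 48 GB)
208 GB → disk 6 (remaining 48 GB)
207 GB → disk 7 (remaining 49 GB)
193 GB → disk 8 (remaining 63 GB)
167 GB → disk 9 (remaining 89 GB)
155 GB → disk 10 (remaining 101 GB)
120 GB → disk 11 (remaining 136 GB)
90 GB → disk 10 (remaining 11 GB)
71 GB → disk 9 (remaining 18 GB)
24 GB → disk 3 (remaining 2 GB)
11 disks × 256 GB = 2816 GB; used 2373 GB; unused 443 GB.

443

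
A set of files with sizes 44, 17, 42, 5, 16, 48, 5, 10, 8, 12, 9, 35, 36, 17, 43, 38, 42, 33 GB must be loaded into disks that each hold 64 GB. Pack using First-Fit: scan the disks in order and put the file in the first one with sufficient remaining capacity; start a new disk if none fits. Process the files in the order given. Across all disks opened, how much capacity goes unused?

44 GB → disk 1 (remaining 20 GB)
17 GB → disk 1 (remaining 3 GB)
42 GB → disk 2 (remaining 22 GB)
5 GB → disk 2 (remaining 17 GB)
16 GB → disk 2 (remaining 1 GB)
48 GB → disk 3 (remaining 16 GB)
5 GB → disk 3 (remaining 11 GB)
10 GB → disk 3 (remaining 1 GB)
8 GB → disk 4 (remaining 56 GB)
12 GB → disk 4 (remaining 44 GB)
9 GB → disk 4 (remaining 35 GB)
35 GB → disk 4 (remaining 0 GB)
36 GB → disk 5 (remaining 28 GB)
17 GB → disk 5 (remaining 11 GB)
43 GB → disk 6 (remaining 21 GB)
38 GB → disk 7 (remaining 26 GB)
42 GB → disk 8 (remaining 22 GB)
33 GB → disk 9 (remaining 31 GB)
9 disks × 64 GB = 576 GB; used 460 GB; unused 116 GB.

116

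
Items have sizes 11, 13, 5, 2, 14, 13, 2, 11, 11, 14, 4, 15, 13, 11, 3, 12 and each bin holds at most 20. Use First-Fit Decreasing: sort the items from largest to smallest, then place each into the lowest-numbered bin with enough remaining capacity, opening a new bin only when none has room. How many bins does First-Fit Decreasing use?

11

Sorted descending: 15, 14, 14, 13, 13, 13, 12, 11, 11, 11, 11, 5, 4, 3, 2, 2.
Put 15 in bin 1; 5 remain.
Put 14 in bin 2; 6 remain.
Put 14 in bin 3; 6 remain.
Put 13 in bin 4; 7 remain.
Put 13 in bin 5; 7 remain.
Put 13 in bin 6; 7 remain.
Put 12 in bin 7; 8 remain.
Put 11 in bin 8; 9 remain.
Put 11 in bin 9; 9 remain.
Put 11 in bin 10; 9 remain.
Put 11 in bin 11; 9 remain.
Put 5 in bin 1; 0 remain.
Put 4 in bin 2; 2 remain.
Put 3 in bin 3; 3 remain.
Put 2 in bin 2; 0 remain.
Put 2 in bin 3; 1 remain.
Final bins: [15,5] [14,4,2] [14,3,2] [13] [13] [13] [12] [11] [11] [11] [11].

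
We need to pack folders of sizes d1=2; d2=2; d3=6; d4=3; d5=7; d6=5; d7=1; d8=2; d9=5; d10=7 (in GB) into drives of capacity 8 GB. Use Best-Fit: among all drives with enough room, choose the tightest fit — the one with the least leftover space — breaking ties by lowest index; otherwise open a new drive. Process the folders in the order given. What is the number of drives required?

d1 (2 GB) → drive 1 (remaining 6 GB)
d2 (2 GB) → drive 1 (remaining 4 GB)
d3 (6 GB) → drive 2 (remaining 2 GB)
d4 (3 GB) → drive 1 (remaining 1 GB)
d5 (7 GB) → drive 3 (remaining 1 GB)
d6 (5 GB) → drive 4 (remaining 3 GB)
d7 (1 GB) → drive 1 (remaining 0 GB)
d8 (2 GB) → drive 2 (remaining 0 GB)
d9 (5 GB) → drive 5 (remaining 3 GB)
d10 (7 GB) → drive 6 (remaining 1 GB)

6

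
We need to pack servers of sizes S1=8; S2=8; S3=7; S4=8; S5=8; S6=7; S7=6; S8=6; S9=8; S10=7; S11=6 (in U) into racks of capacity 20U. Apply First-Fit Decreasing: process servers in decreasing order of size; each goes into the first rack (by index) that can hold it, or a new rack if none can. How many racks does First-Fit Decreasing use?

5

Sorted descending: 8, 8, 8, 8, 8, 7, 7, 7, 6, 6, 6.
rack 1: place 8U, 12U left
rack 1: place 8U, 4U left
rack 2: place 8U, 12U left
rack 2: place 8U, 4U left
rack 3: place 8U, 12U left
rack 3: place 7U, 5U left
rack 4: place 7U, 13U left
rack 4: place 7U, 6U left
rack 4: place 6U, 0U left
rack 5: place 6U, 14U left
rack 5: place 6U, 8U left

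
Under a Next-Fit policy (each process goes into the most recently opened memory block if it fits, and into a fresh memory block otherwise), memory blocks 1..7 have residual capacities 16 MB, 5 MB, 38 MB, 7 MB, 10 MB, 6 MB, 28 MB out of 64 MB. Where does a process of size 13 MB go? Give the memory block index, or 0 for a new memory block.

7

Next-Fit only looks at memory block 7, which has 28 MB free.
13 MB fits there.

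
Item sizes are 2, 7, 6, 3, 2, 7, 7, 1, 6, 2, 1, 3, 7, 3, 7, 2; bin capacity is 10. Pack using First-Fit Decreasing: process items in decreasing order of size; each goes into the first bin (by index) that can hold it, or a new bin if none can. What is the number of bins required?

7 bins

Sorted descending: 7, 7, 7, 7, 7, 6, 6, 3, 3, 3, 2, 2, 2, 2, 1, 1.
Put 7 in bin 1; 3 remain.
Put 7 in bin 2; 3 remain.
Put 7 in bin 3; 3 remain.
Put 7 in bin 4; 3 remain.
Put 7 in bin 5; 3 remain.
Put 6 in bin 6; 4 remain.
Put 6 in bin 7; 4 remain.
Put 3 in bin 1; 0 remain.
Put 3 in bin 2; 0 remain.
Put 3 in bin 3; 0 remain.
Put 2 in bin 4; 1 remain.
Put 2 in bin 5; 1 remain.
Put 2 in bin 6; 2 remain.
Put 2 in bin 6; 0 remain.
Put 1 in bin 4; 0 remain.
Put 1 in bin 5; 0 remain.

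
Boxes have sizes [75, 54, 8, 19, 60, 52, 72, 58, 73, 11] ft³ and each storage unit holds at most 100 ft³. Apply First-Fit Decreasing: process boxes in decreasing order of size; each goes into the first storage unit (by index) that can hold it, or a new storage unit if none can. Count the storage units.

Sorted descending: 75, 73, 72, 60, 58, 54, 52, 19, 11, 8.
75 ft³ → storage unit 1 (remaining 25 ft³)
73 ft³ → storage unit 2 (remaining 27 ft³)
72 ft³ → storage unit 3 (remaining 28 ft³)
60 ft³ → storage unit 4 (remaining 40 ft³)
58 ft³ → storage unit 5 (remaining 42 ft³)
54 ft³ → storage unit 6 (remaining 46 ft³)
52 ft³ → storage unit 7 (remaining 48 ft³)
19 ft³ → storage unit 1 (remaining 6 ft³)
11 ft³ → storage unit 2 (remaining 16 ft³)
8 ft³ → storage unit 2 (remaining 8 ft³)

7 storage units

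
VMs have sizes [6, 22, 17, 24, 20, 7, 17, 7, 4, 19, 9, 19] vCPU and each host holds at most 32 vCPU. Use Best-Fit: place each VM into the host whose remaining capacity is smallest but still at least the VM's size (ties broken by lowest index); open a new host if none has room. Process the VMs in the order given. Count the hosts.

7

6 vCPU → host 1 (remaining 26 vCPU)
22 vCPU → host 1 (remaining 4 vCPU)
17 vCPU → host 2 (remaining 15 vCPU)
24 vCPU → host 3 (remaining 8 vCPU)
20 vCPU → host 4 (remaining 12 vCPU)
7 vCPU → host 3 (remaining 1 vCPU)
17 vCPU → host 5 (remaining 15 vCPU)
7 vCPU → host 4 (remaining 5 vCPU)
4 vCPU → host 1 (remaining 0 vCPU)
19 vCPU → host 6 (remaining 13 vCPU)
9 vCPU → host 6 (remaining 4 vCPU)
19 vCPU → host 7 (remaining 13 vCPU)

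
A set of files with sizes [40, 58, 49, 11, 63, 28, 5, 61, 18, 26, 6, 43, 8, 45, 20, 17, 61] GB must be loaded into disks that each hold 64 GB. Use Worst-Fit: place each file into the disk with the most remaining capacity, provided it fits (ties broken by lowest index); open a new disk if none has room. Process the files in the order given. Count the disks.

disk 1: place 40 GB, 24 GB left
disk 2: place 58 GB, 6 GB left
disk 3: place 49 GB, 15 GB left
disk 1: place 11 GB, 13 GB left
disk 4: place 63 GB, 1 GB left
disk 5: place 28 GB, 36 GB left
disk 5: place 5 GB, 31 GB left
disk 6: place 61 GB, 3 GB left
disk 5: place 18 GB, 13 GB left
disk 7: place 26 GB, 38 GB left
disk 7: place 6 GB, 32 GB left
disk 8: place 43 GB, 21 GB left
disk 7: place 8 GB, 24 GB left
disk 9: place 45 GB, 19 GB left
disk 7: place 20 GB, 4 GB left
disk 8: place 17 GB, 4 GB left
disk 10: place 61 GB, 3 GB left
Final disks: [40,11] [58] [49] [63] [28,5,18] [61] [26,6,8,20] [43,17] [45] [61].

10 disks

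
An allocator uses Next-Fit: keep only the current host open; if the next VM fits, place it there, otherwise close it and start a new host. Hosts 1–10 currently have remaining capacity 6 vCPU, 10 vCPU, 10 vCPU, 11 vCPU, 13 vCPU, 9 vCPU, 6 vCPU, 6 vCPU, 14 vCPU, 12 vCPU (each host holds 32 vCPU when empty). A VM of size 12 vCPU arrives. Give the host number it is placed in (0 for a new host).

10

Next-Fit only looks at host 10, which has 12 vCPU free.
12 vCPU fits there.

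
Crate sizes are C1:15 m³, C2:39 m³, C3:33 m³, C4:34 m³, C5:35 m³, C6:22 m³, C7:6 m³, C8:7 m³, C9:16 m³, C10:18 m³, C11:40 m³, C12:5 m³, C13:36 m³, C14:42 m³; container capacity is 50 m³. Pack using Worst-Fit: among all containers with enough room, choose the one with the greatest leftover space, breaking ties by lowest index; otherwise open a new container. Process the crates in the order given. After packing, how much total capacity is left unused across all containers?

102

Put C1 (15 m³) in container 1; 35 m³ remain.
Put C2 (39 m³) in container 2; 11 m³ remain.
Put C3 (33 m³) in container 1; 2 m³ remain.
Put C4 (34 m³) in container 3; 16 m³ remain.
Put C5 (35 m³) in container 4; 15 m³ remain.
Put C6 (22 m³) in container 5; 28 m³ remain.
Put C7 (6 m³) in container 5; 22 m³ remain.
Put C8 (7 m³) in container 5; 15 m³ remain.
Put C9 (16 m³) in container 3; 0 m³ remain.
Put C10 (18 m³) in container 6; 32 m³ remain.
Put C11 (40 m³) in container 7; 10 m³ remain.
Put C12 (5 m³) in container 6; 27 m³ remain.
Put C13 (36 m³) in container 8; 14 m³ remain.
Put C14 (42 m³) in container 9; 8 m³ remain.
9 containers × 50 m³ = 450 m³; used 348 m³; unused 102 m³.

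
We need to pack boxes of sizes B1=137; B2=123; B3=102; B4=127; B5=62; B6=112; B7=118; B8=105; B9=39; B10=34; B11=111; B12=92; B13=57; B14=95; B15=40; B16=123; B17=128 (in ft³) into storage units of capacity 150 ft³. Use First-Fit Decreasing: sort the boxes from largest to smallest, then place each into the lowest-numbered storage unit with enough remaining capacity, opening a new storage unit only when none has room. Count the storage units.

Sorted descending: 137, 128, 127, 123, 123, 118, 112, 111, 105, 102, 95, 92, 62, 57, 40, 39, 34.
Put 137 ft³ in storage unit 1; 13 ft³ remain.
Put 128 ft³ in storage unit 2; 22 ft³ remain.
Put 127 ft³ in storage unit 3; 23 ft³ remain.
Put 123 ft³ in storage unit 4; 27 ft³ remain.
Put 123 ft³ in storage unit 5; 27 ft³ remain.
Put 118 ft³ in storage unit 6; 32 ft³ remain.
Put 112 ft³ in storage unit 7; 38 ft³ remain.
Put 111 ft³ in storage unit 8; 39 ft³ remain.
Put 105 ft³ in storage unit 9; 45 ft³ remain.
Put 102 ft³ in storage unit 10; 48 ft³ remain.
Put 95 ft³ in storage unit 11; 55 ft³ remain.
Put 92 ft³ in storage unit 12; 58 ft³ remain.
Put 62 ft³ in storage unit 13; 88 ft³ remain.
Put 57 ft³ in storage unit 12; 1 ft³ remain.
Put 40 ft³ in storage unit 9; 5 ft³ remain.
Put 39 ft³ in storage unit 8; 0 ft³ remain.
Put 34 ft³ in storage unit 7; 4 ft³ remain.

13 storage units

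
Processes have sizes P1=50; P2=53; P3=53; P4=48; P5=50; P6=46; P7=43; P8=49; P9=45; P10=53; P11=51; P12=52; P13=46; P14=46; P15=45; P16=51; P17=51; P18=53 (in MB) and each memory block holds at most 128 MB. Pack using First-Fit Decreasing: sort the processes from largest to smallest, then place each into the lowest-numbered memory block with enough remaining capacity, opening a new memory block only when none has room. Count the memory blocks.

9 memory blocks

Sorted descending: 53, 53, 53, 53, 52, 51, 51, 51, 50, 50, 49, 48, 46, 46, 46, 45, 45, 43.
53 MB → memory block 1 (remaining 75 MB)
53 MB → memory block 1 (remaining 22 MB)
53 MB → memory block 2 (remaining 75 MB)
53 MB → memory block 2 (remaining 22 MB)
52 MB → memory block 3 (remaining 76 MB)
51 MB → memory block 3 (remaining 25 MB)
51 MB → memory block 4 (remaining 77 MB)
51 MB → memory block 4 (remaining 26 MB)
50 MB → memory block 5 (remaining 78 MB)
50 MB → memory block 5 (remaining 28 MB)
49 MB → memory block 6 (remaining 79 MB)
48 MB → memory block 6 (remaining 31 MB)
46 MB → memory block 7 (remaining 82 MB)
46 MB → memory block 7 (remaining 36 MB)
46 MB → memory block 8 (remaining 82 MB)
45 MB → memory block 8 (remaining 37 MB)
45 MB → memory block 9 (remaining 83 MB)
43 MB → memory block 9 (remaining 40 MB)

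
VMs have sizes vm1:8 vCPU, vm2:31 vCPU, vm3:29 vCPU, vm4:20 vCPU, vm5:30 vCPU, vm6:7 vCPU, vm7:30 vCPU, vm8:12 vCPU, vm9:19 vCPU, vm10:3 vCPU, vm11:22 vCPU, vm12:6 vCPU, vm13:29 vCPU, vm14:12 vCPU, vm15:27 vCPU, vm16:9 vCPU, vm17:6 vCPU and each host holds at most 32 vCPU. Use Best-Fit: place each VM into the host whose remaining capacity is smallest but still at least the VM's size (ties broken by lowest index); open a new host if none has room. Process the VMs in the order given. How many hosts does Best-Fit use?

vm1 (8 vCPU) → host 1 (remaining 24 vCPU)
vm2 (31 vCPU) → host 2 (remaining 1 vCPU)
vm3 (29 vCPU) → host 3 (remaining 3 vCPU)
vm4 (20 vCPU) → host 1 (remaining 4 vCPU)
vm5 (30 vCPU) → host 4 (remaining 2 vCPU)
vm6 (7 vCPU) → host 5 (remaining 25 vCPU)
vm7 (30 vCPU) → host 6 (remaining 2 vCPU)
vm8 (12 vCPU) → host 5 (remaining 13 vCPU)
vm9 (19 vCPU) → host 7 (remaining 13 vCPU)
vm10 (3 vCPU) → host 3 (remaining 0 vCPU)
vm11 (22 vCPU) → host 8 (remaining 10 vCPU)
vm12 (6 vCPU) → host 8 (remaining 4 vCPU)
vm13 (29 vCPU) → host 9 (remaining 3 vCPU)
vm14 (12 vCPU) → host 5 (remaining 1 vCPU)
vm15 (27 vCPU) → host 10 (remaining 5 vCPU)
vm16 (9 vCPU) → host 7 (remaining 4 vCPU)
vm17 (6 vCPU) → host 11 (remaining 26 vCPU)
Final hosts: [8,20] [31] [29,3] [30] [7,12,12] [30] [19,9] [22,6] [29] [27] [6].

11 hosts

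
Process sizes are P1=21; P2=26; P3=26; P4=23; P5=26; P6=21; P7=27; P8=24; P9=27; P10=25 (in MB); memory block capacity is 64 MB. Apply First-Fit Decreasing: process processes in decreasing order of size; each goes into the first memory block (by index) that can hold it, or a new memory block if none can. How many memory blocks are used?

5

Sorted descending: 27, 27, 26, 26, 26, 25, 24, 23, 21, 21.
Put 27 MB in memory block 1; 37 MB remain.
Put 27 MB in memory block 1; 10 MB remain.
Put 26 MB in memory block 2; 38 MB remain.
Put 26 MB in memory block 2; 12 MB remain.
Put 26 MB in memory block 3; 38 MB remain.
Put 25 MB in memory block 3; 13 MB remain.
Put 24 MB in memory block 4; 40 MB remain.
Put 23 MB in memory block 4; 17 MB remain.
Put 21 MB in memory block 5; 43 MB remain.
Put 21 MB in memory block 5; 22 MB remain.
Final memory blocks: [27,27] [26,26] [26,25] [24,23] [21,21].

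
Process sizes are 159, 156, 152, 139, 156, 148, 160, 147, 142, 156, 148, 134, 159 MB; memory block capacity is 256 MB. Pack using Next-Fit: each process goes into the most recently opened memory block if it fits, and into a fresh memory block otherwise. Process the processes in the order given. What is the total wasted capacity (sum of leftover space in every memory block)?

1372

memory block 1: place 159 MB, 97 MB left
memory block 2: place 156 MB, 100 MB left
memory block 3: place 152 MB, 104 MB left
memory block 4: place 139 MB, 117 MB left
memory block 5: place 156 MB, 100 MB left
memory block 6: place 148 MB, 108 MB left
memory block 7: place 160 MB, 96 MB left
memory block 8: place 147 MB, 109 MB left
memory block 9: place 142 MB, 114 MB left
memory block 10: place 156 MB, 100 MB left
memory block 11: place 148 MB, 108 MB left
memory block 12: place 134 MB, 122 MB left
memory block 13: place 159 MB, 97 MB left
13 memory blocks × 256 MB = 3328 MB; used 1956 MB; unused 1372 MB.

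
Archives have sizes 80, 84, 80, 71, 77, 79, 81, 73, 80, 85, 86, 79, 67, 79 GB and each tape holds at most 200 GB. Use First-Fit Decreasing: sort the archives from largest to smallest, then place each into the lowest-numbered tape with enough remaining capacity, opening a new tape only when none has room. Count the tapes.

Sorted descending: 86, 85, 84, 81, 80, 80, 80, 79, 79, 79, 77, 73, 71, 67.
tape 1: place 86 GB, 114 GB left
tape 1: place 85 GB, 29 GB left
tape 2: place 84 GB, 116 GB left
tape 2: place 81 GB, 35 GB left
tape 3: place 80 GB, 120 GB left
tape 3: place 80 GB, 40 GB left
tape 4: place 80 GB, 120 GB left
tape 4: place 79 GB, 41 GB left
tape 5: place 79 GB, 121 GB left
tape 5: place 79 GB, 42 GB left
tape 6: place 77 GB, 123 GB left
tape 6: place 73 GB, 50 GB left
tape 7: place 71 GB, 129 GB left
tape 7: place 67 GB, 62 GB left

7 tapes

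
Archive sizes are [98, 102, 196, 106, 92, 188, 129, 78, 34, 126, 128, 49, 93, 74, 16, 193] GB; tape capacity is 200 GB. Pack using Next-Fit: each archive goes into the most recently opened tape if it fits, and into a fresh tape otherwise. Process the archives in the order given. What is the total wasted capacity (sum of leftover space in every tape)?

298

98 GB → tape 1 (remaining 102 GB)
102 GB → tape 1 (remaining 0 GB)
196 GB → tape 2 (remaining 4 GB)
106 GB → tape 3 (remaining 94 GB)
92 GB → tape 3 (remaining 2 GB)
188 GB → tape 4 (remaining 12 GB)
129 GB → tape 5 (remaining 71 GB)
78 GB → tape 6 (remaining 122 GB)
34 GB → tape 6 (remaining 88 GB)
126 GB → tape 7 (remaining 74 GB)
128 GB → tape 8 (remaining 72 GB)
49 GB → tape 8 (remaining 23 GB)
93 GB → tape 9 (remaining 107 GB)
74 GB → tape 9 (remaining 33 GB)
16 GB → tape 9 (remaining 17 GB)
193 GB → tape 10 (remaining 7 GB)
10 tapes × 200 GB = 2000 GB; used 1702 GB; unused 298 GB.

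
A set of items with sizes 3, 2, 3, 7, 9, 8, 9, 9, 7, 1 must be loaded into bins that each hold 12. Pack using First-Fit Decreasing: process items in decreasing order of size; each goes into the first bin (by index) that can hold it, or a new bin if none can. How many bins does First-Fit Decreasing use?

Sorted descending: 9, 9, 9, 8, 7, 7, 3, 3, 2, 1.
Put 9 in bin 1; 3 remain.
Put 9 in bin 2; 3 remain.
Put 9 in bin 3; 3 remain.
Put 8 in bin 4; 4 remain.
Put 7 in bin 5; 5 remain.
Put 7 in bin 6; 5 remain.
Put 3 in bin 1; 0 remain.
Put 3 in bin 2; 0 remain.
Put 2 in bin 3; 1 remain.
Put 1 in bin 3; 0 remain.
Final bins: [9,3] [9,3] [9,2,1] [8] [7] [7].

6 bins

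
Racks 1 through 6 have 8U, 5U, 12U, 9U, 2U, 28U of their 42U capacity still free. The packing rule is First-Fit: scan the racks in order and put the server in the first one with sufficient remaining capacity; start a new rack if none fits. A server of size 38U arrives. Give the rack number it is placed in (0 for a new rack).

No rack has ≥ 38U free, so a new rack is opened.

0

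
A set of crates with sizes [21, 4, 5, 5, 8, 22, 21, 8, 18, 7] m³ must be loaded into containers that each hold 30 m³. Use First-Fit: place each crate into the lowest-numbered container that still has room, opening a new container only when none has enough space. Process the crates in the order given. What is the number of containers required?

Put 21 m³ in container 1; 9 m³ remain.
Put 4 m³ in container 1; 5 m³ remain.
Put 5 m³ in container 1; 0 m³ remain.
Put 5 m³ in container 2; 25 m³ remain.
Put 8 m³ in container 2; 17 m³ remain.
Put 22 m³ in container 3; 8 m³ remain.
Put 21 m³ in container 4; 9 m³ remain.
Put 8 m³ in container 2; 9 m³ remain.
Put 18 m³ in container 5; 12 m³ remain.
Put 7 m³ in container 2; 2 m³ remain.
Final containers: [21,4,5] [5,8,8,7] [22] [21] [18].

5 containers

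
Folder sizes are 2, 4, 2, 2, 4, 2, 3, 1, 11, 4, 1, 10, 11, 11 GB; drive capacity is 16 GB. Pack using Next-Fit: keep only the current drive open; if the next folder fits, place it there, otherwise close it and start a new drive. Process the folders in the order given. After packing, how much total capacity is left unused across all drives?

drive 1: place 2 GB, 14 GB left
drive 1: place 4 GB, 10 GB left
drive 1: place 2 GB, 8 GB left
drive 1: place 2 GB, 6 GB left
drive 1: place 4 GB, 2 GB left
drive 1: place 2 GB, 0 GB left
drive 2: place 3 GB, 13 GB left
drive 2: place 1 GB, 12 GB left
drive 2: place 11 GB, 1 GB left
drive 3: place 4 GB, 12 GB left
drive 3: place 1 GB, 11 GB left
drive 3: place 10 GB, 1 GB left
drive 4: place 11 GB, 5 GB left
drive 5: place 11 GB, 5 GB left
5 drives × 16 GB = 80 GB; used 68 GB; unused 12 GB.

12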